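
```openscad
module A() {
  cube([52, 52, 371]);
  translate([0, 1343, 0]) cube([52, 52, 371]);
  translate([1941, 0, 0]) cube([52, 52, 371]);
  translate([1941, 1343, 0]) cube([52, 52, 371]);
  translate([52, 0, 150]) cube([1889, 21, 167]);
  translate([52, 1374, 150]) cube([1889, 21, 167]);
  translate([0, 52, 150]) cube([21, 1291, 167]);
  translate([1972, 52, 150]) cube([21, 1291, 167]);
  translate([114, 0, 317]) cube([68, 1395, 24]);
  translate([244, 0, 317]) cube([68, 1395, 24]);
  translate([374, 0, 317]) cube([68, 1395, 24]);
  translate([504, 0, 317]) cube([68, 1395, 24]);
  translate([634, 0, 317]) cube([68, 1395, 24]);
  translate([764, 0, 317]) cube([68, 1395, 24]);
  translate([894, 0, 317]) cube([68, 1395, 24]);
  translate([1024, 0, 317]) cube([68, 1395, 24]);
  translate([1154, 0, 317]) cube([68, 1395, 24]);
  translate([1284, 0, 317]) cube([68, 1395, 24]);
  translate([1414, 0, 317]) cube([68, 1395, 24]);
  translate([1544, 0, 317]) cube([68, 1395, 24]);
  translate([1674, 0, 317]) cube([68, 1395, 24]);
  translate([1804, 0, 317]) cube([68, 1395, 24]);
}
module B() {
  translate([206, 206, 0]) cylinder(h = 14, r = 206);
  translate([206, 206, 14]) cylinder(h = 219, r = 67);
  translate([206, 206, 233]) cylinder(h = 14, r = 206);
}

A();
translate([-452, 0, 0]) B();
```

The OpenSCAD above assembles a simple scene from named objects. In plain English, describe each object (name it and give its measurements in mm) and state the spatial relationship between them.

A is a bed frame 1993 mm long (x) by 1395 mm wide (y). Four 52×52 mm corner posts, 371 mm tall, at the corners of the footprint. Four rails of 21 mm thickness and 167 mm height run between adjacent posts with their undersides at z = 150 mm, their outer faces flush with the outside of the frame (the two x-running rails run between the posts' inner faces; the two y-running rails run between the posts' inner faces). 14 slats, each 68 mm wide (x) and 24 mm thick, lie across the top of the two x-running rails, running the full 1395 mm width of the frame in y; the slats are evenly spaced along x between the inner faces of the end posts with equal gaps (rounded down to the nearest mm) at the −x end and between each pair — any rounding remainder accumulates at the +x end.

B is a spool: two coaxial disc flanges of radius 206 mm and thickness 14 mm, joined by a core cylinder of radius 67 mm and height 219 mm. The lower flange rests on z = 0 and the three cylinders share a vertical axis.

The spool is on the floor beside the bed frame on its −x side.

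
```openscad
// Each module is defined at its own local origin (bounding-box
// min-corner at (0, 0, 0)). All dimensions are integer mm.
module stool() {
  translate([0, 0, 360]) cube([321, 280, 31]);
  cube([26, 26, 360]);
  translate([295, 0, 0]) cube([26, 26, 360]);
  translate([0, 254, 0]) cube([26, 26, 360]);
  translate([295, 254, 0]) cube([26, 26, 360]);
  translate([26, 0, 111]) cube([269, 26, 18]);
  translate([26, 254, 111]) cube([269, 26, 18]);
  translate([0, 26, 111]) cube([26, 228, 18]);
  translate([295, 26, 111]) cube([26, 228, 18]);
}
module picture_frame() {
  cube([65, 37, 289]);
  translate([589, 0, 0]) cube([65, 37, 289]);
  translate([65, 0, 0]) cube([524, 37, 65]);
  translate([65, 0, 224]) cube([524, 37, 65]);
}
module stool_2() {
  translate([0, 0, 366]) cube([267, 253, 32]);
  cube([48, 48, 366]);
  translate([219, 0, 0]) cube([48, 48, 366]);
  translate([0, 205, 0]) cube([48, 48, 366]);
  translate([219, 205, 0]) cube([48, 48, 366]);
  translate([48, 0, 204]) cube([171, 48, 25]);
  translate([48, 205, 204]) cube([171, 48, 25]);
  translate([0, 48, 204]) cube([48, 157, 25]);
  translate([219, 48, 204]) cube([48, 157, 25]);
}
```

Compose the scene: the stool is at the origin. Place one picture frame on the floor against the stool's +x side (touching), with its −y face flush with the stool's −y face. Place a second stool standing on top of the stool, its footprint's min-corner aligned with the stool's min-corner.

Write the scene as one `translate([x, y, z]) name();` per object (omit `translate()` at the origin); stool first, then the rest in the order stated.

stool();
translate([321, 0, 0]) picture_frame();
translate([0, 0, 391]) stool_2();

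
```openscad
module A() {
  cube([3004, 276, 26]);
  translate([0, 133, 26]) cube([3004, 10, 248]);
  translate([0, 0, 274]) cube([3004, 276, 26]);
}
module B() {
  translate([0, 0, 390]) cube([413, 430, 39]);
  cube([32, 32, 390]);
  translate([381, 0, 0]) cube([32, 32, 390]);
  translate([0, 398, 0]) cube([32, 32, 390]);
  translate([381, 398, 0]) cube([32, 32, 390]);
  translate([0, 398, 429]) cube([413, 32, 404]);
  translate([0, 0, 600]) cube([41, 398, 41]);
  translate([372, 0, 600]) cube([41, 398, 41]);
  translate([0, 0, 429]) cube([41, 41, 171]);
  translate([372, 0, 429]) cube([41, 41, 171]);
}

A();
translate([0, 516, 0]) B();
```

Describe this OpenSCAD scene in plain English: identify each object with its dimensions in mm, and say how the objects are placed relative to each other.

A is an I-beam lying along x, 3004 mm long. Overall section height 300 mm. Two flanges 276 mm wide (y) and 26 mm thick, one on the floor and one at the top; a web 10 mm thick runs between them, centred on the flange width.

B is a chair: 413×430 mm seat, 39 mm thick, top at z = 429 mm, on four 32 mm square corner legs flush with the seat edges. A 32 mm thick backrest slab spans the full seat width, extending 404 mm above the seat top, its back face flush with the seat's +y edge. Two armrests of 41×41 mm section run along each side from the seat's front edge to the front of the backrest, top faces 212 mm above the seat top and outer faces flush with the seat's x-edges; a 41×41 mm post under the front of each armrest stands on the seat at the front corner.

The chair is on the floor beside the I-beam on its +y side.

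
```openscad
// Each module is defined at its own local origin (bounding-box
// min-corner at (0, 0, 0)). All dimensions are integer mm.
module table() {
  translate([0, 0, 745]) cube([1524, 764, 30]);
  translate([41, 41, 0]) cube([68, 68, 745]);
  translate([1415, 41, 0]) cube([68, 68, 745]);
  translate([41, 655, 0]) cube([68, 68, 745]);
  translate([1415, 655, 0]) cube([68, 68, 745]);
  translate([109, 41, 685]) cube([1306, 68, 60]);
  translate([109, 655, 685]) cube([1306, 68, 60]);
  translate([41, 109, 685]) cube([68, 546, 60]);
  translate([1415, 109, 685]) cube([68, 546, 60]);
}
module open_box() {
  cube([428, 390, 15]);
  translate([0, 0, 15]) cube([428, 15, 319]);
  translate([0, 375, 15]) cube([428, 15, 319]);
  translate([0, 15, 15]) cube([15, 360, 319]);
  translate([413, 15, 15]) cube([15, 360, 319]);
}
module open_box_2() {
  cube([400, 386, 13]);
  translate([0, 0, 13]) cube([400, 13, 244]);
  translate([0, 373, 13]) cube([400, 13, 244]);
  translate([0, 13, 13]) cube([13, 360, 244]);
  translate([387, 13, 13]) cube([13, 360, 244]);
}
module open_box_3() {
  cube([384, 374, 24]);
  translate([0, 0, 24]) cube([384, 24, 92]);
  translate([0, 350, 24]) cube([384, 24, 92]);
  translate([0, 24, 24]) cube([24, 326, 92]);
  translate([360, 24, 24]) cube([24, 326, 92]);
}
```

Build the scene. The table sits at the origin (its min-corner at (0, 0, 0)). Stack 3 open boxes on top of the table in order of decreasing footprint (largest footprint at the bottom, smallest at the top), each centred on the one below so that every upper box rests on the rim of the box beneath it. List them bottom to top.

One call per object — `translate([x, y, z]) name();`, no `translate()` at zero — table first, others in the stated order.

table();
translate([548, 187, 775]) open_box();
translate([562, 189, 1109]) open_box_2();
translate([570, 195, 1366]) open_box_3();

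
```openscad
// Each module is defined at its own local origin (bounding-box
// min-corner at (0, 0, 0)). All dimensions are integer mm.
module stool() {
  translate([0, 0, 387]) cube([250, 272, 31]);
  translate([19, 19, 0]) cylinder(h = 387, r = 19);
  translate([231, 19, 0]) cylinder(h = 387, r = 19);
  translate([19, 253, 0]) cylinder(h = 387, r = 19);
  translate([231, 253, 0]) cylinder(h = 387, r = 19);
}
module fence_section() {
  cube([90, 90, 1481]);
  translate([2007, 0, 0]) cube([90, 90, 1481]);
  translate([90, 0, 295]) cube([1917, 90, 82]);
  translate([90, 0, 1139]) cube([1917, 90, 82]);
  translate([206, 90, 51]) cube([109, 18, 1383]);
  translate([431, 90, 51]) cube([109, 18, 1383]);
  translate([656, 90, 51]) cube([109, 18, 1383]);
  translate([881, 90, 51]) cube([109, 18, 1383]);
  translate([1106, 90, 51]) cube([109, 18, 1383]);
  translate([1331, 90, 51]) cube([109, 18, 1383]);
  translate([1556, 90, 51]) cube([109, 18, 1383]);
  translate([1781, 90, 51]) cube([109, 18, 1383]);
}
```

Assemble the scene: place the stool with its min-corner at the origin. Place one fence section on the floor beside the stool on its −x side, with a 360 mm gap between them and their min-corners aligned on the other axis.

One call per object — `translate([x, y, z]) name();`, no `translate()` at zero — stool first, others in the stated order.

stool();
translate([-2457, 0, 0]) fence_section();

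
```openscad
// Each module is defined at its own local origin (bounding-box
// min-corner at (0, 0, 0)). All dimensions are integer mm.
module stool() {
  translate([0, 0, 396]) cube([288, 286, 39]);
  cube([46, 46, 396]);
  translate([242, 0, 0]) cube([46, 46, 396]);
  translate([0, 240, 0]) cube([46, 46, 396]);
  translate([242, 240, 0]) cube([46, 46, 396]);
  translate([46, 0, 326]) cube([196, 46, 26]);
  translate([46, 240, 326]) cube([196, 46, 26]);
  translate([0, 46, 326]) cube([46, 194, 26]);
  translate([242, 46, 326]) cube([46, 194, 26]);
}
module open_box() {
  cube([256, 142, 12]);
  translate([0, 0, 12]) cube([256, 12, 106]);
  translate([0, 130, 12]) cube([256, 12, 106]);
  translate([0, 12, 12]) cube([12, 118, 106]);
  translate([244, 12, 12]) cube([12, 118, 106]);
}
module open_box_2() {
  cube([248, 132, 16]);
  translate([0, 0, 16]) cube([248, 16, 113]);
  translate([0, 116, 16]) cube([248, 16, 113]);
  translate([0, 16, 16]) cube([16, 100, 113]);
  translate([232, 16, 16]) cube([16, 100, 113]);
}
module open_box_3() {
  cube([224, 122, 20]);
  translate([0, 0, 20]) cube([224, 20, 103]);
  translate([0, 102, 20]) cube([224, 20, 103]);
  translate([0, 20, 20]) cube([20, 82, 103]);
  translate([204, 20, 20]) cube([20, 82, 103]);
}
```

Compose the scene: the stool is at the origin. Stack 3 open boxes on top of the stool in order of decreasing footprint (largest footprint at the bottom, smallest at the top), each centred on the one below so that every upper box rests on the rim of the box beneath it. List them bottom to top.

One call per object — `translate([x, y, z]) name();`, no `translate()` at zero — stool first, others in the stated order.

stool();
translate([16, 72, 435]) open_box();
translate([20, 77, 553]) open_box_2();
translate([32, 82, 682]) open_box_3();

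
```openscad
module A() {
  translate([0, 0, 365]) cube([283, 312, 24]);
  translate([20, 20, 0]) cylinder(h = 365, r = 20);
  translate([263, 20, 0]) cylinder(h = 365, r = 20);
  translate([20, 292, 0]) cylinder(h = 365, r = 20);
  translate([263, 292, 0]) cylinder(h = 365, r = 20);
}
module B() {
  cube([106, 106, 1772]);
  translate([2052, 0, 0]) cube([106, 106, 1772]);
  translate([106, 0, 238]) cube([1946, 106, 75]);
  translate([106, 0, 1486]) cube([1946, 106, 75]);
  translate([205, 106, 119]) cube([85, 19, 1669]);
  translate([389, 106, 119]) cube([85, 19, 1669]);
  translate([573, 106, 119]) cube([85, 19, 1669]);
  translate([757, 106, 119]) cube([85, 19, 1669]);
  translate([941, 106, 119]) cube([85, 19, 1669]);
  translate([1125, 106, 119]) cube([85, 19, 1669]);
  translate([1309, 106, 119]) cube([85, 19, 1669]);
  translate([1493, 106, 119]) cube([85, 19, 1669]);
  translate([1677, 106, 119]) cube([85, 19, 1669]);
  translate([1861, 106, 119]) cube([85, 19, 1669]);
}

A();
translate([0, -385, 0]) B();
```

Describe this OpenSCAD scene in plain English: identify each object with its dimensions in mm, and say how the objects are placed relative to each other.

A is a four-legged stool. The seat is 283×312 mm, 24 mm thick, top at z = 389 mm. It stands on four round legs, each 40 mm in diameter, from z = 0 to the seat underside, each leg's axis is inset half a diameter from the nearest pair of seat edges (so the leg's bounding box is flush with the corner).

B is a fence section. Two 106×106 mm posts, 1772 mm tall, stand on the floor with a clear span of 1946 mm between their inner faces. Two horizontal rails of 106×75 mm section span the gap between the posts with their undersides at z = 238 mm and z = 1486 mm, flush with the posts' −y face. 10 pickets, each 85 mm wide, 19 mm thick and 1669 mm tall, are fixed to the +y face of the rails with their bottoms at z = 119 mm, evenly spaced across the span with equal gaps (rounded down to the nearest mm) at the −x end and between each pair — any rounding remainder accumulates at the +x end.

The fence section is on the floor beside the stool on its −y side.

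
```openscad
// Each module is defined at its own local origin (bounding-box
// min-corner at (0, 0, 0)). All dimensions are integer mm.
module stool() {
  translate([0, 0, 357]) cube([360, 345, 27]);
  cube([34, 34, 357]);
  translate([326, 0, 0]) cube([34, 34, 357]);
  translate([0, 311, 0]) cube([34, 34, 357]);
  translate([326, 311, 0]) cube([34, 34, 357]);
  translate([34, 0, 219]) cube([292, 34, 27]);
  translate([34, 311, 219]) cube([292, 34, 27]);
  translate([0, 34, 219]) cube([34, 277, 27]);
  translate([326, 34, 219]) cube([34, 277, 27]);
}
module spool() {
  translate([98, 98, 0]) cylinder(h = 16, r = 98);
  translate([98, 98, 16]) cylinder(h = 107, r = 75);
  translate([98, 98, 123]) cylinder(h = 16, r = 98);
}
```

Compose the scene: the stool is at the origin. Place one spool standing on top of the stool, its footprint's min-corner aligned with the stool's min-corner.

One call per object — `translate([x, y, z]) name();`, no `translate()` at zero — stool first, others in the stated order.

stool();
translate([0, 0, 384]) spool();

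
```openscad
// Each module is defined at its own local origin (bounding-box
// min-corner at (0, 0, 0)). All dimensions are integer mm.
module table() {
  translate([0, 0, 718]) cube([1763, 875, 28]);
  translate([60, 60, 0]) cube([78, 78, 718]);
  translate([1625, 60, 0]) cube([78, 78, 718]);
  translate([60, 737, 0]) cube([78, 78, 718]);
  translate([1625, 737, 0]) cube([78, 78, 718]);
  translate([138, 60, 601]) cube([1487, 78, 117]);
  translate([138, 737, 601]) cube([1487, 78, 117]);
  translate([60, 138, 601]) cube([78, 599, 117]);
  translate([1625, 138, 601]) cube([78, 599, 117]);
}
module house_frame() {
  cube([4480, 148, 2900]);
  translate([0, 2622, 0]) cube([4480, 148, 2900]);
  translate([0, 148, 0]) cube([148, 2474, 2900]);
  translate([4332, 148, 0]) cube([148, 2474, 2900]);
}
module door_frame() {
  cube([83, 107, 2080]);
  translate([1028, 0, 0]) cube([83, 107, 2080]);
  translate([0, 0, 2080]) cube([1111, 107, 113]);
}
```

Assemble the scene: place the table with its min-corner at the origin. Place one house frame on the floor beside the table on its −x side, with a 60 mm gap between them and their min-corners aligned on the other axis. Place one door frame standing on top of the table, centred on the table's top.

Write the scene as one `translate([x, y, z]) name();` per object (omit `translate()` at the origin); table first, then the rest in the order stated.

table();
translate([-4540, 0, 0]) house_frame();
translate([326, 384, 746]) door_frame();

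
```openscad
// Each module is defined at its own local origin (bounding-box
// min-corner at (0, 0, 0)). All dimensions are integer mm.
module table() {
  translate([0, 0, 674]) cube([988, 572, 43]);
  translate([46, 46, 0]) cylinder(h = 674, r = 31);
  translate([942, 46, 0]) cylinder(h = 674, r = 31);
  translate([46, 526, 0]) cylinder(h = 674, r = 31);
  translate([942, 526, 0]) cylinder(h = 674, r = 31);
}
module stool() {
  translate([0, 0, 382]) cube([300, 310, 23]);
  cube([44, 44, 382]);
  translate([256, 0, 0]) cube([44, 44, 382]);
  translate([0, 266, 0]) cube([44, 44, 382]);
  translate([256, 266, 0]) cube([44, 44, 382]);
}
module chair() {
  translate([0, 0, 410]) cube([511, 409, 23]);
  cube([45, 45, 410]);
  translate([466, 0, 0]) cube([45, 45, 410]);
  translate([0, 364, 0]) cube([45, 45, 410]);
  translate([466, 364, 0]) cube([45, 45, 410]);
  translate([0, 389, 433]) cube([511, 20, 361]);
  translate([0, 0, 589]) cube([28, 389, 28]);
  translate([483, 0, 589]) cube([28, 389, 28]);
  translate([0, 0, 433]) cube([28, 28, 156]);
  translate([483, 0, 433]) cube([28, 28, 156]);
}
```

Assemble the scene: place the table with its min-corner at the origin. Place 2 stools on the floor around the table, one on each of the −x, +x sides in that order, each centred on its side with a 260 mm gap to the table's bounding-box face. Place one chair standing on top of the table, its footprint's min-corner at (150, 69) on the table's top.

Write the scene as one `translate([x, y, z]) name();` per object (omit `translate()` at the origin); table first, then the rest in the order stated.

table();
translate([-560, 131, 0]) stool();
translate([1248, 131, 0]) stool();
translate([150, 69, 717]) chair();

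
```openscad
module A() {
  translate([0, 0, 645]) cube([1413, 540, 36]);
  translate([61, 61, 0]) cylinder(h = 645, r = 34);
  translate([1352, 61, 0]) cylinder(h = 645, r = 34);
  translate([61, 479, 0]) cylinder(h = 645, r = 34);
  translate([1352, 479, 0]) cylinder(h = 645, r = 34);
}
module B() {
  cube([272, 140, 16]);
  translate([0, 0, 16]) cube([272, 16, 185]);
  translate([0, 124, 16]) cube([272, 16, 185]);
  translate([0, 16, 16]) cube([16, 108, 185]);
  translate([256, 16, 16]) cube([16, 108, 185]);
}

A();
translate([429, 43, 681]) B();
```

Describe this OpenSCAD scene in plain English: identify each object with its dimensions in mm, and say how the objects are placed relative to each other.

A is a table with a 1413×540 mm rectangular top, 36 mm thick, top surface at z = 681 mm, supported by four round legs of 68 mm diameter, each leg's bounding box inset 27 mm from the nearest pair of top edges, running from the floor.

B is an open-topped rectangular box: outside dimensions 272×140×201 mm, with a uniform wall and base thickness of 16 mm. The base is a full 272×140 slab on the floor; four walls sit on top of the base. The front and back walls (the −y and +y sides) span the full width; the two side walls fit between them.

The open box is on top of the table.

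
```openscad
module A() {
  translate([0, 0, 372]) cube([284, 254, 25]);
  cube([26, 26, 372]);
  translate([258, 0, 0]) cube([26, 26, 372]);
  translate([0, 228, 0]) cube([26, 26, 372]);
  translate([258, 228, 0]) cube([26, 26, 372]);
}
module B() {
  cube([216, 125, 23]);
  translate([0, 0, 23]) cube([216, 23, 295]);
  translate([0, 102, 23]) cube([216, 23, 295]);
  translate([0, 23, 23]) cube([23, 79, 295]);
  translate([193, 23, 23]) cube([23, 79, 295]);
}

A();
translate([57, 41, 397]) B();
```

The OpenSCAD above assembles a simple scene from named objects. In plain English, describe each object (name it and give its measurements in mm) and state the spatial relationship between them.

A is a four-legged stool. The seat is 284×254 mm, 25 mm thick, top at z = 397 mm. It stands on four square legs, each 26×26 mm in cross-section, from z = 0 to the seat underside, each flush with a corner of the seat.

B is an open storage box with external size 216×125×318 mm and wall thickness 23 mm (the base is also 23 mm thick). The base covers the whole footprint; the four walls stand on the base, with the y-facing walls full-width and the x-facing walls fitting between their inner faces.

The open box is on top of the stool.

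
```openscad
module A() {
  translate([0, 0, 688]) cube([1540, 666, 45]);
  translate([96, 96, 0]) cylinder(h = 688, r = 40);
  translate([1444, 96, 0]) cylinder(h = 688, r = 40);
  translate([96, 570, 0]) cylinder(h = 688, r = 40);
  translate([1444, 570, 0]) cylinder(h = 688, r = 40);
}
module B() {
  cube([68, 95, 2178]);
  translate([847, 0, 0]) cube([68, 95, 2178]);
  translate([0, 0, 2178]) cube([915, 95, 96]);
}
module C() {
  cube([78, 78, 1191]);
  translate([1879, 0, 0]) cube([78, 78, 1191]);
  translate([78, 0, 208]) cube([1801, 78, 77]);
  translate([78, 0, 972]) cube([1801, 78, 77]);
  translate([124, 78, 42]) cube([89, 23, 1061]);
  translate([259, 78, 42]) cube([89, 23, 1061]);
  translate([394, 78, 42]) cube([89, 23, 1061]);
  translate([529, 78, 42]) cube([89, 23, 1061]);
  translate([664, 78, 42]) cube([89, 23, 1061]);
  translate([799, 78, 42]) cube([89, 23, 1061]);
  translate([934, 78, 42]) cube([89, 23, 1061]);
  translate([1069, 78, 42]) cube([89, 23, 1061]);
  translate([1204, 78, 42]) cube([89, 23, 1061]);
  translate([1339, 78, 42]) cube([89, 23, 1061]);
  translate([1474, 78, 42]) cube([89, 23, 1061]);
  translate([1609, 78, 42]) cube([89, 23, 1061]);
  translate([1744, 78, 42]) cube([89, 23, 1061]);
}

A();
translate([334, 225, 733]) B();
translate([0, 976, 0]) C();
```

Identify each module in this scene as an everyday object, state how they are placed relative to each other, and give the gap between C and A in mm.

The fence section's nearest face is 310 mm from the table's +y face.

A is a table. B is a door frame. C is a fence section. The door frame is on top of the table. The fence section is on the floor beside the table on its +y side. The gap between the fence section and the table is 310 mm.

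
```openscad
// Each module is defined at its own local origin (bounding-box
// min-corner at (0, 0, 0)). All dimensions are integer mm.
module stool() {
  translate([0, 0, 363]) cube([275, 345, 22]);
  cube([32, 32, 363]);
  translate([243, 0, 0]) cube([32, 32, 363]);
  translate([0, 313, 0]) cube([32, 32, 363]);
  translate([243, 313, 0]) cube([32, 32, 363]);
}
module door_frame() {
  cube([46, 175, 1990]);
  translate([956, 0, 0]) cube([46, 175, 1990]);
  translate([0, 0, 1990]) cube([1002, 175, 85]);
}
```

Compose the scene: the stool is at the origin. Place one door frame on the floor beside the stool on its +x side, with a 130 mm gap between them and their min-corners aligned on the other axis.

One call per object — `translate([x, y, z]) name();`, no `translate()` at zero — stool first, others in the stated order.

stool();
translate([405, 0, 0]) door_frame();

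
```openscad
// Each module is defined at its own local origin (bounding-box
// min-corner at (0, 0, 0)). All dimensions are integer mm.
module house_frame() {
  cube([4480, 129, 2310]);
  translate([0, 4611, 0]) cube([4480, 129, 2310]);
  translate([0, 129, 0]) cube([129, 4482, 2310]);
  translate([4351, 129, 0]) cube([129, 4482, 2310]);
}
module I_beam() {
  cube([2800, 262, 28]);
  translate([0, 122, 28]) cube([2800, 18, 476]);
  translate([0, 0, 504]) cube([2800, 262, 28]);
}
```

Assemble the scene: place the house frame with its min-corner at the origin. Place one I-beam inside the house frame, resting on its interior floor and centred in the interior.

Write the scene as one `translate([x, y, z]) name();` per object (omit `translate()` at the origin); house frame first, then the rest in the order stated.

house_frame();
translate([840, 2239, 0]) I_beam();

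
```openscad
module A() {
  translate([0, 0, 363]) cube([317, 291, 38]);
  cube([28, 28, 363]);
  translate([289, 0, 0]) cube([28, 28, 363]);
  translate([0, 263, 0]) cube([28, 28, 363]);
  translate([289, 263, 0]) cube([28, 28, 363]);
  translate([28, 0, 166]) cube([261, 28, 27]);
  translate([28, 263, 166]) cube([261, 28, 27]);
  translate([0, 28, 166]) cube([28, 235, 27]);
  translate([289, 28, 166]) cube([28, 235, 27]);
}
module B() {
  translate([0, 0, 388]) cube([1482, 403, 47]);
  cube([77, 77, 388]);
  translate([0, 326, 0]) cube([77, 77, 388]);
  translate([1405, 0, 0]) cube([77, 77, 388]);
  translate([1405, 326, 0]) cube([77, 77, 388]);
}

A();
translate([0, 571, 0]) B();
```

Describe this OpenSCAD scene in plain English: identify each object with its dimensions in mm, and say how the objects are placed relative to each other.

A is a four-legged stool. The seat is 317×291 mm, 38 mm thick, top at z = 401 mm. It stands on four square legs, each 28×28 mm in cross-section, from z = 0 to the seat underside, each flush with a corner of the seat. Four stretchers, 28 mm wide and 27 mm tall, connect adjacent legs with their undersides at z = 166 mm, each running between the inner faces of the legs it joins and aligned with the legs' outer faces on the other axis.

B is a long wooden bench with a 1482 mm (x) × 403 mm (y) seat, 47 mm thick, its top surface 435 mm above the floor. Four 77 mm square legs at the seat corners, flush with the edges, run from z = 0 to the seat underside.

The bench is on the floor beside the stool on its +y side.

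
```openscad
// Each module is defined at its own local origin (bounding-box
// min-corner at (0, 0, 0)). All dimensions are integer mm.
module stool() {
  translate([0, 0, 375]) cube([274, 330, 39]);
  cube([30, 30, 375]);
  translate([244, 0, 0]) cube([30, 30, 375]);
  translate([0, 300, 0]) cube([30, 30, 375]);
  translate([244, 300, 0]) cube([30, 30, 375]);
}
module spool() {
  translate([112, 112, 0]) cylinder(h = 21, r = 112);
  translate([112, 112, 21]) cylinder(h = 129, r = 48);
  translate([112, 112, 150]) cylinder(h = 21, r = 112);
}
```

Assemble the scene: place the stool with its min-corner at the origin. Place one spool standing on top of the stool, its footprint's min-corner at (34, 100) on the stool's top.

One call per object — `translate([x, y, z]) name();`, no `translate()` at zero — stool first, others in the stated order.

stool();
translate([34, 100, 414]) spool();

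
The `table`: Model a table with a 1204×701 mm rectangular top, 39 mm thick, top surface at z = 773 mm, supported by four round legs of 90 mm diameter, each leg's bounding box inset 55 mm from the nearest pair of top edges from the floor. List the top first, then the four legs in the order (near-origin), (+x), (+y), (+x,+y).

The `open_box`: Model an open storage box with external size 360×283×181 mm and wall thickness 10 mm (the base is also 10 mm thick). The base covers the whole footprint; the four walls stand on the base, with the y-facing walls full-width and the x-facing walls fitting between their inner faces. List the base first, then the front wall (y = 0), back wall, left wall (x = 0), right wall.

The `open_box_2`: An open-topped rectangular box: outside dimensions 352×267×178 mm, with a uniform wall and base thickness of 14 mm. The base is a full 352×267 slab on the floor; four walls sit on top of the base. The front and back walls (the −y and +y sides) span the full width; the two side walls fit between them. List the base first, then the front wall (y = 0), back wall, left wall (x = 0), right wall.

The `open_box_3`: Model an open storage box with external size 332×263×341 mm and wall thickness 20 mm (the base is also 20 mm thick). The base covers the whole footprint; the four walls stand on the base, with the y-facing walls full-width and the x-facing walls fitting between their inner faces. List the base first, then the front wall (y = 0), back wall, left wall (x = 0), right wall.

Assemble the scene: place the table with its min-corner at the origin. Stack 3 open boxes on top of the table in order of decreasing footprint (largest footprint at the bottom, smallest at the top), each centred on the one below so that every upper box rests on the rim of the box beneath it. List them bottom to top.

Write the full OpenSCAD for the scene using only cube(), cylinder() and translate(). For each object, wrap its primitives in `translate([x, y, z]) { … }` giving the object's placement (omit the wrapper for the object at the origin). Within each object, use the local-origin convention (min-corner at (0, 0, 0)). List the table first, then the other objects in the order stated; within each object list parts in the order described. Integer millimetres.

translate([0, 0, 734]) cube([1204, 701, 39]);
translate([100, 100, 0]) cylinder(h = 734, r = 45);
translate([1104, 100, 0]) cylinder(h = 734, r = 45);
translate([100, 601, 0]) cylinder(h = 734, r = 45);
translate([1104, 601, 0]) cylinder(h = 734, r = 45);
translate([422, 209, 773]) {
  cube([360, 283, 10]);
  translate([0, 0, 10]) cube([360, 10, 171]);
  translate([0, 273, 10]) cube([360, 10, 171]);
  translate([0, 10, 10]) cube([10, 263, 171]);
  translate([350, 10, 10]) cube([10, 263, 171]);
}
translate([426, 217, 954]) {
  cube([352, 267, 14]);
  translate([0, 0, 14]) cube([352, 14, 164]);
  translate([0, 253, 14]) cube([352, 14, 164]);
  translate([0, 14, 14]) cube([14, 239, 164]);
  translate([338, 14, 14]) cube([14, 239, 164]);
}
translate([436, 219, 1132]) {
  cube([332, 263, 20]);
  translate([0, 0, 20]) cube([332, 20, 321]);
  translate([0, 243, 20]) cube([332, 20, 321]);
  translate([0, 20, 20]) cube([20, 223, 321]);
  translate([312, 20, 20]) cube([20, 223, 321]);
}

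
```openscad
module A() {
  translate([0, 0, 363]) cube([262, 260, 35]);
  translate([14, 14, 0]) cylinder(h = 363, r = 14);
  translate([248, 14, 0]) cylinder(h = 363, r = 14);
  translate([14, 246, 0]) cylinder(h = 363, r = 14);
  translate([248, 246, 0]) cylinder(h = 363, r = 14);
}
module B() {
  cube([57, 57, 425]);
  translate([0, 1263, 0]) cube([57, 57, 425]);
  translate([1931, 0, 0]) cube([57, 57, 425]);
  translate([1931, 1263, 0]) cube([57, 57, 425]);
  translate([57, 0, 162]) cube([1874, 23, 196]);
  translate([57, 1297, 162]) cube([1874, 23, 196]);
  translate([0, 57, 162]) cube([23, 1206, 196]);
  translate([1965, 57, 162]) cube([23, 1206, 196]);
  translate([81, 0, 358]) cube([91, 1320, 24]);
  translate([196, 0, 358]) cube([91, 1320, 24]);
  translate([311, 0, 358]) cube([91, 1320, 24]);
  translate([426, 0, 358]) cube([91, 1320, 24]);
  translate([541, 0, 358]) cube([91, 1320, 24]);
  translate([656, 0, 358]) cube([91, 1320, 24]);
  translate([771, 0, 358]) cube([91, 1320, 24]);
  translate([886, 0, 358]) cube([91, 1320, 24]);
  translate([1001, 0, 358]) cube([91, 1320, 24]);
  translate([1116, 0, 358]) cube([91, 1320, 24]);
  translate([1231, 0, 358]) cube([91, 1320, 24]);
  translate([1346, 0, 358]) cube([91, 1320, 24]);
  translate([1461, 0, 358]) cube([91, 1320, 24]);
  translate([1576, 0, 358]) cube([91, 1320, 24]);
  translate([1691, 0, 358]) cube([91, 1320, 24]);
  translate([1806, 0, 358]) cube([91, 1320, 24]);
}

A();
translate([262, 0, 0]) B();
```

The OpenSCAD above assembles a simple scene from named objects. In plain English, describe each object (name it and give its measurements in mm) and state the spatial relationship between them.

A is a four-legged stool. The seat is a 262×260×35 mm slab whose top surface is at z = 398 mm; four round legs, each 28 mm in diameter, run from the floor (z = 0) to the underside of the seat, each leg's axis is inset half a diameter from the nearest pair of seat edges (so the leg's bounding box is flush with the corner).

B is a bed frame 1988 mm long (x) by 1320 mm wide (y). Four 57×57 mm corner posts, 425 mm tall, at the corners of the footprint. Four rails of 23 mm thickness and 196 mm height run between adjacent posts with their undersides at z = 162 mm, their outer faces flush with the outside of the frame (the two x-running rails run between the posts' inner faces; the two y-running rails run between the posts' inner faces). 16 slats, each 91 mm wide (x) and 24 mm thick, lie across the top of the two x-running rails, running the full 1320 mm width of the frame in y; the slats are evenly spaced along x between the inner faces of the end posts with equal gaps (rounded down to the nearest mm) at the −x end and between each pair — any rounding remainder accumulates at the +x end.

The bed frame is against the stool's +x side, with their −y faces flush.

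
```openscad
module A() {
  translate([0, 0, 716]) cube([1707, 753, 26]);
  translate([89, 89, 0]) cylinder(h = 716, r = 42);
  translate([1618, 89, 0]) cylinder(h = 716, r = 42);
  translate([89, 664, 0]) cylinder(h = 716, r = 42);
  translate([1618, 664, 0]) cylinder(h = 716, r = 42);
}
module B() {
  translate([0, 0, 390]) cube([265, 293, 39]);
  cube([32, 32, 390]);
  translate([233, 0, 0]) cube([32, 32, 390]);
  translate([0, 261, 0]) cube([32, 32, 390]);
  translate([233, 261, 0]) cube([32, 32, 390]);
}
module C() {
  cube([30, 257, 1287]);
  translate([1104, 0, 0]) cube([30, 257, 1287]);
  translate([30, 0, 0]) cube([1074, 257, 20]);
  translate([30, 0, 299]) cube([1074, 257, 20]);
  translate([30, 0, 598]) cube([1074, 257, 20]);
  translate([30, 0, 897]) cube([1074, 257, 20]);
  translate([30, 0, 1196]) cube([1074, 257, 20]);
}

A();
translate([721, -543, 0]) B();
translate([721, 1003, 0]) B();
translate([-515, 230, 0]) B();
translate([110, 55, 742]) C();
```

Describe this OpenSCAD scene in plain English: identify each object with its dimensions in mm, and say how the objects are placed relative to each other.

A is a rectangular dining table. The top is 1707×753×26 mm with its upper surface at z = 742 mm. It stands on four round legs of 84 mm diameter, each leg's bounding box inset 47 mm from the nearest pair of top edges, running from the floor to the underside of the top.

B is a simple wooden stool: a rectangular seat 265 mm (x) by 293 mm (y), 39 mm thick, top face at z = 429 mm, on four square legs, each 32×32 mm in cross-section. The legs rest on z = 0, each flush with a corner of the seat.

C is a bookshelf 1134 mm wide overall, 257 mm deep and 1287 mm tall. The two sides are 30 mm thick vertical panels. 5 horizontal shelves of 20 mm thickness span between the inner faces of the sides; the lowest shelf sits on the floor and shelves are stacked with a clear vertical gap of 279 mm between each pair.

Three stools sit around the table at the −y, +y, −x sides. The bookshelf is on top of the table.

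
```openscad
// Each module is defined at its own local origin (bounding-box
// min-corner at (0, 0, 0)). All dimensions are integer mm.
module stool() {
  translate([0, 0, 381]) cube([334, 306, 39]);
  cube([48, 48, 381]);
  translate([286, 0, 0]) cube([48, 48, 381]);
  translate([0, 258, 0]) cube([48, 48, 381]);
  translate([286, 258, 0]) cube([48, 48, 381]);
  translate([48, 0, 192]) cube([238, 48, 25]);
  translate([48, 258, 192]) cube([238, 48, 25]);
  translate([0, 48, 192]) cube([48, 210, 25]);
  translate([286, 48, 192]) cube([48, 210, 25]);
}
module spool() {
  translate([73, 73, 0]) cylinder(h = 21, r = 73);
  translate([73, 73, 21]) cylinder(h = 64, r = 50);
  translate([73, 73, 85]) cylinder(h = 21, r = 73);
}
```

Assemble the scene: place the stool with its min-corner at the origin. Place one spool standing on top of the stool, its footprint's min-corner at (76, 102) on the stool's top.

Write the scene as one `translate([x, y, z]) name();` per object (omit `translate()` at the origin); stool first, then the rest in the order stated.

stool();
translate([76, 102, 420]) spool();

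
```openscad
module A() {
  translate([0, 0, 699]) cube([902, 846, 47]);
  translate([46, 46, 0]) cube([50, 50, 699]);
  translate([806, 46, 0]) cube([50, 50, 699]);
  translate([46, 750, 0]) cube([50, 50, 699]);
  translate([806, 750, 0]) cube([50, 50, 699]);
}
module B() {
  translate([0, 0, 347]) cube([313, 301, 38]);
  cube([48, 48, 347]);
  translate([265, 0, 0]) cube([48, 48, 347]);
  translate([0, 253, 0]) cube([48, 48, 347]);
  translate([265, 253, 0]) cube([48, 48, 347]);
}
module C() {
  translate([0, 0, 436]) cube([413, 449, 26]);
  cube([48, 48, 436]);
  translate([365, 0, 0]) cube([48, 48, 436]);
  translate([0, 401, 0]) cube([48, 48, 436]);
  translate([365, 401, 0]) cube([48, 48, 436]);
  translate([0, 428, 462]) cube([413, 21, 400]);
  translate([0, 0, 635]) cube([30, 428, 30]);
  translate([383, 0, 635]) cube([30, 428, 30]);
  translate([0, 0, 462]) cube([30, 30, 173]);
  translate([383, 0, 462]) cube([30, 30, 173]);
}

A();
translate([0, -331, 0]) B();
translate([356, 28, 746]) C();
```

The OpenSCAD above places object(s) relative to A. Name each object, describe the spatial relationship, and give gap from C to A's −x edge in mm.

The chair's min-x is at 356; the table's min-x is 0; gap = 356 mm.

A is a table. B is a stool. C is a chair. The stool is on the floor beside the table on its −y side. The chair is on top of the table. The gap from the chair to the table's −x edge is 356 mm.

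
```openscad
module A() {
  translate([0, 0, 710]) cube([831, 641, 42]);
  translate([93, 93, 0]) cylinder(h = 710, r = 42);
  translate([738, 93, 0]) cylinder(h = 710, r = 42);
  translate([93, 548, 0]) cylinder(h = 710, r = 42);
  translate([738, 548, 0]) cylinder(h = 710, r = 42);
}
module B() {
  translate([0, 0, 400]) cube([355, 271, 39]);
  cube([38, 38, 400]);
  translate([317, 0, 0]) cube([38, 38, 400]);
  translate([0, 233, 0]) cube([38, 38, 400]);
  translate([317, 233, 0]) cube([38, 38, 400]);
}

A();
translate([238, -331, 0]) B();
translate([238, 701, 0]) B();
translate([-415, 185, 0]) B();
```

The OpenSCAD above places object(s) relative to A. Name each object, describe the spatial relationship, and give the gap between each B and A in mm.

Each stool's nearest face is 60 mm from the table's bounding box.

A is a table. B is a stool. Three stools sit around the table at the −y, +y, −x sides. The gap between each stool and the table is 60 mm.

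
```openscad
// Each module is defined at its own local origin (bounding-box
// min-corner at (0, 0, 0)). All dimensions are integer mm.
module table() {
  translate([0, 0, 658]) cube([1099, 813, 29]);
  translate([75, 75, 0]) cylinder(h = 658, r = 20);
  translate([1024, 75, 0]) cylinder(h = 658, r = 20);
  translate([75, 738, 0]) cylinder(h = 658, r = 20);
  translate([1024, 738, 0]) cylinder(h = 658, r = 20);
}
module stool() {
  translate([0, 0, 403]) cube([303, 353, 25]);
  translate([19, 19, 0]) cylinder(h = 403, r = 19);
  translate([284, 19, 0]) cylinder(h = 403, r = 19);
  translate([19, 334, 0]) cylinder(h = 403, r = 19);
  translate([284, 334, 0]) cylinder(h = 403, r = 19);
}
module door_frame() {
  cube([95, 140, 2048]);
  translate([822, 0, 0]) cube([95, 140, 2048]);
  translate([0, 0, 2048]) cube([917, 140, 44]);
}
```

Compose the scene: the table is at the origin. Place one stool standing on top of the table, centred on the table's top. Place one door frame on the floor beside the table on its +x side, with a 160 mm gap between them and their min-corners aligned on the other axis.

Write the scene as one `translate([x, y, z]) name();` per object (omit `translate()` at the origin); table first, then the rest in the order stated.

table();
translate([398, 230, 687]) stool();
translate([1259, 0, 0]) door_frame();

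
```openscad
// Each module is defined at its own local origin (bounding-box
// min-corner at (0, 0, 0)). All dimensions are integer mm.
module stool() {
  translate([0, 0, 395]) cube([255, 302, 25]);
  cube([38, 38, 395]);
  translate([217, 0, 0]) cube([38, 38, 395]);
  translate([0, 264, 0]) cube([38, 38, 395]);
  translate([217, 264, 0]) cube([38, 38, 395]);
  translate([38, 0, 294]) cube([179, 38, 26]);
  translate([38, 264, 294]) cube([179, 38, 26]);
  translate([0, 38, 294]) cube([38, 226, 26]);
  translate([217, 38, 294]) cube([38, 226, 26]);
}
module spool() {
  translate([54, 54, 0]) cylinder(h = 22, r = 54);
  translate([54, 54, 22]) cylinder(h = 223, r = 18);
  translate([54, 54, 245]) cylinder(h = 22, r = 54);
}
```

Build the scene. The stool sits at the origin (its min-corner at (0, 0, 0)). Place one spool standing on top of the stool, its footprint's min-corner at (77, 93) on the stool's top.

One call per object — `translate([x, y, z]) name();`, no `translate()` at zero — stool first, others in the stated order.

stool();
translate([77, 93, 420]) spool();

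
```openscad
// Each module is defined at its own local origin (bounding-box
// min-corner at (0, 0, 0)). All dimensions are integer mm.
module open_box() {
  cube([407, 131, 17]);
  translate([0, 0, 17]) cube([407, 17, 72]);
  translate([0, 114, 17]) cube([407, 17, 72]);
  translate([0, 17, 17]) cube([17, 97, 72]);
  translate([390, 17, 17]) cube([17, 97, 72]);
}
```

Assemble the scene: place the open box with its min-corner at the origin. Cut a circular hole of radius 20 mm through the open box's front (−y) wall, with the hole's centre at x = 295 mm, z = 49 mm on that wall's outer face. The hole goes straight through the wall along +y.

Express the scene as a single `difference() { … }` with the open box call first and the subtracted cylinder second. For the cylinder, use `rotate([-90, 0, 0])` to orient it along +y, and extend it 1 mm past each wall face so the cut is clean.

difference() {
  open_box();
  translate([295, -1, 49]) rotate([-90, 0, 0]) cylinder(h = 19, r = 20);
}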